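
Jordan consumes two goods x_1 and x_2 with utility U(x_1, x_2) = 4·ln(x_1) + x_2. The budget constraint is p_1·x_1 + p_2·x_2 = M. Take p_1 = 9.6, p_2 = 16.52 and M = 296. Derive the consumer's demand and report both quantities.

So x_1*(p_1,p_2) = 4·p_2/p_1, independent of income; and x_2* = (M − 4·p_2)/p_2.
At the given prices: x_1* = 4·16.52/9.6 = 6.8833, and x_2* = 13.9177.

x_1* = 6.8833, x_2* = 13.9177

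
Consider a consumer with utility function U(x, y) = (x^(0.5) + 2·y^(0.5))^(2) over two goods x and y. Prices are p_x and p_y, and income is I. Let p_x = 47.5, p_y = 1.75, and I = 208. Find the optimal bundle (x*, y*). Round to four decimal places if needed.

MU_x ∝ x^(-0.5), MU_y ∝ 2·y^(-0.5), so MRS = (1/2)·(y/x)^(0.5) = p_x/p_y.
Hence y/x = (2·p_x/p_y)^(1/(0.5)), i.e. raised to the 2 power.
Substitute y = (y/x)·x into the budget: x* = I/(p_x + p_y·(y/x)).
Numerically y/x = 2946.938776, so x* = 208/(47.5 + 1.75·2946.938776) = 0.04 and y* = 2946.938776·0.04 = 117.7724.

x* = 0.04, y* = 117.7724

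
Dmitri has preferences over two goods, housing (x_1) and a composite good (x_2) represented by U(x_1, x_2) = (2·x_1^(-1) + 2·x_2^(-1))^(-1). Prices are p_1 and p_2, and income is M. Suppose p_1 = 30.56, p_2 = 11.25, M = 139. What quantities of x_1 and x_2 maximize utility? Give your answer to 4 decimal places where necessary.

x_1* = 2.8309, x_2* = 4.6657

MRS = MU_x_1/MU_x_2 = (x_2/x_1)^(2). Set equal to p_1/p_2.
Hence x_2/x_1 = (p_1/p_2)^(1/(2)), i.e. raised to the 0.5 power.
With the ratio pinned down, the budget gives x_1* = M/(p_1 + p_2·(x_2/x_1)) and x_2* = (x_2/x_1)·x_1*.
Numerically x_2/x_1 = 1.648164, so x_1* = 139/(30.56 + 11.25·1.648164) = 2.8309 and x_2* = 1.648164·2.8309 = 4.6657.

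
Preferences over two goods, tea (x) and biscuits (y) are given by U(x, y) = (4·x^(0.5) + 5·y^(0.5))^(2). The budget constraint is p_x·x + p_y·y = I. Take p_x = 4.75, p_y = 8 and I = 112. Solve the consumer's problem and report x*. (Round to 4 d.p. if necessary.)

MRS = MU_x/MU_y = (4/5)·(y/x)^(0.5). Set equal to p_x/p_y.
Hence y/x = ((5/4)·p_x/p_y)^(1/(0.5)), i.e. raised to the 2 power.
Substitute y = (y/x)·x into the budget: x* = I/(p_x + p_y·(y/x)).
Numerically y/x = 0.550842, so x* = 112/(4.75 + 8·0.550842) = 12.2314.

x* = 12.2314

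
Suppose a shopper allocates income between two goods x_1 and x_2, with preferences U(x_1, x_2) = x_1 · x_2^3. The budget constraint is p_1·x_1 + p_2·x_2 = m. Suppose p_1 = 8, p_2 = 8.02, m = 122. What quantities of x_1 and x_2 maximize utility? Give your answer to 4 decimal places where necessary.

Tangency: MRS = (1/3)·x_2/x_1 = p_1/p_2.
Rearranging, p_2·x_2 = 3·p_1·x_1. Substituting into the budget gives p_1·x_1·(1 + 3) = m.
Demand: x_1*(p_1,p_2,m) = 0.25·m/p_1 and x_2* = 0.75·m/p_2.
At p_1=8, p_2=8.02, m=122: x_1* = 0.25·122/8 = 3.8125, x_2* = 11.409.

x_1* = 3.8125, x_2* = 11.409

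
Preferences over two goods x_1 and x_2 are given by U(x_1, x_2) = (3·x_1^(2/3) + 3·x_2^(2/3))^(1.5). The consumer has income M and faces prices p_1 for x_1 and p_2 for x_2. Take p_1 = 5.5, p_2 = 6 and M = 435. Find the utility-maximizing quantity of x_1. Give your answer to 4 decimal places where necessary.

x_1* = 42.9777

From the CES first-order condition, (x_2/x_1)^(1/3) = p_1/p_2.
Solve for the ratio: x_2/x_1 = [p_1/p_2]^(3).
Substitute x_2 = (x_2/x_1)·x_1 into the budget: x_1* = M/(p_1 + p_2·(x_2/x_1)).
Numerically x_2/x_1 = 0.770255, so x_1* = 435/(5.5 + 6·0.770255) = 42.9777.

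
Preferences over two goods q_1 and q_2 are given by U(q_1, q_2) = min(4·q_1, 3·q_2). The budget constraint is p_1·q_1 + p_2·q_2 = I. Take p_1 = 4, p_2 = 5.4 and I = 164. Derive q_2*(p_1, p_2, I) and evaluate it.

Demand: q_1*(p_1,p_2,I) = 3·I/(3·p_1 + 4·p_2), q_2* = 4·I/(3·p_1 + 4·p_2).
Here 3·4 + 4·5.4 = 33.6, giving q_2* = 19.5238.

q_2* = 19.5238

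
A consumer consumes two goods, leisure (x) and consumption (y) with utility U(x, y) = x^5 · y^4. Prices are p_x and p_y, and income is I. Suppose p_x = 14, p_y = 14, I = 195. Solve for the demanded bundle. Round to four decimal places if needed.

Tangency: MRS = (5/4)·y/x = p_x/p_y.
So 5·p_y·y = 4·p_x·x; combined with the budget, a share 5/9 of income goes to x.
Demand: x*(p_x,p_y,I) = 5/9·I/p_x and y* = 4/9·I/p_y.
At p_x=14, p_y=14, I=195: x* = 5/9·195/14 = 7.7381, y* = 6.1905.

x* = 7.7381, y* = 6.1905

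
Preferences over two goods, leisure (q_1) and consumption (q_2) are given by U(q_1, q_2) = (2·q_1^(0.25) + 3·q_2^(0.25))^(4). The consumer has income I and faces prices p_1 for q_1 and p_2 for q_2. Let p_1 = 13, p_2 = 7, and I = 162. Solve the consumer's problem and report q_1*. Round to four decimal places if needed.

MRS = MU_q_1/MU_q_2 = (2/3)·(q_2/q_1)^(0.75). Set equal to p_1/p_2.
Solve for the ratio: q_2/q_1 = [(3/2)·p_1/p_2]^(4/3).
With the ratio pinned down, the budget gives q_1* = I/(p_1 + p_2·(q_2/q_1)) and q_2* = (q_2/q_1)·q_1*.
Numerically q_2/q_1 = 3.919663, so q_1* = 162/(13 + 7·3.919663) = 4.0062.

q_1* = 4.0062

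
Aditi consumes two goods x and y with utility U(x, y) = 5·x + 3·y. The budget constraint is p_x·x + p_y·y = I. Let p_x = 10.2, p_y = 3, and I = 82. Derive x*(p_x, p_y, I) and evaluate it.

y gives more utility per dollar, so spend all income on y: y* = I/p_y, x* = 0.
Numerically: x* = 0, y* = 27.3333.

x* = 0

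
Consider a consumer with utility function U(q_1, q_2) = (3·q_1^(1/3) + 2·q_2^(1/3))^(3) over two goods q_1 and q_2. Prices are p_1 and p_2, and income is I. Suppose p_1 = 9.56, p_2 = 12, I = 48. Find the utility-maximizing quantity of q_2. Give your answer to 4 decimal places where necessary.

q_2* = 1.3079

From the CES first-order condition, (3/2)·(q_2/q_1)^(2/3) = p_1/p_2.
Hence q_2/q_1 = ((2/3)·p_1/p_2)^(1/(2/3)), i.e. raised to the 1.5 power.
With the ratio pinned down, the budget gives q_1* = I/(p_1 + p_2·(q_2/q_1)) and q_2* = (q_2/q_1)·q_1*.
Numerically q_2/q_1 = 0.38706, so q_1* = 48/(9.56 + 12·0.38706) = 3.3792 and q_2* = 0.38706·3.3792 = 1.3079.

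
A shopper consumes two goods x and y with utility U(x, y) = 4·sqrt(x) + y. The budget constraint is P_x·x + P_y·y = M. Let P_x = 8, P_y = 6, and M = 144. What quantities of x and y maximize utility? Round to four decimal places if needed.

x* = 2.25, y* = 21

Utility is quasi-linear in y; the FOC for x is 2/√x = P_x/P_y.
Solve: √x = 2·P_y/P_x, so x*(P_x,P_y) = (2·P_y/P_x)², and y* = (M − P_x·x*)/P_y.
Plugging in: x* = (2·6/8)² = 2.25, y* = 21.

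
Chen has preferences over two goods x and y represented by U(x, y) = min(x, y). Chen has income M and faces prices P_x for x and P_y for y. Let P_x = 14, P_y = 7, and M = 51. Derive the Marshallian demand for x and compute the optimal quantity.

Leontief preferences: the optimum is at the kink where x/1 = y/1, i.e. y = x.
Budget: P_x·x + P_y·x = M, so (P_x + P_y)·x = M.
Demand: x*(P_x,P_y,M) = M/(P_x + P_y), y* = M/(P_x + P_y).
Here 14 + 7 = 21, giving x* = 2.4286.

x* = 2.4286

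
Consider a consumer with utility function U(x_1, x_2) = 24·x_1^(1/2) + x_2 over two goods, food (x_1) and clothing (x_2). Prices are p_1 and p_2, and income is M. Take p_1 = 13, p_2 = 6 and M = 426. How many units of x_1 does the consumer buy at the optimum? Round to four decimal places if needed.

Set MRS = p_1/p_2: 12·x_1^(−1/2) = p_1/p_2.
Thus x_1* = (12·p_2/p_1)² — independent of M — with the rest of income spent on x_2.
Plugging in: x_1* = (12·6/13)² = 30.6746.

x_1* = 30.6746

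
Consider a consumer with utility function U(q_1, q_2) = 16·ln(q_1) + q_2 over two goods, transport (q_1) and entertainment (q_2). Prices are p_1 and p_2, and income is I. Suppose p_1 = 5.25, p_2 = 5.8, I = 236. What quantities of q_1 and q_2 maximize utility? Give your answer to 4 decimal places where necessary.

q_1* = 17.6762, q_2* = 24.6897

MU_q_1 = 16/q_1, MU_q_2 = 1. Tangency: 16/q_1 = p_1/p_2.
So q_1*(p_1,p_2) = 16·p_2/p_1, independent of income; and q_2* = (I − 16·p_2)/p_2.
At the given prices: q_1* = 16·5.8/5.25 = 17.6762, and q_2* = 24.6897.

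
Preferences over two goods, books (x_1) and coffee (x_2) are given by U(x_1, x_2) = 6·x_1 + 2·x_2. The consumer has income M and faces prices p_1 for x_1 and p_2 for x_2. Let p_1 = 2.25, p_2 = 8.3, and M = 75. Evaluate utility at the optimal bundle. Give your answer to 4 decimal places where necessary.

Linear utility — the consumer picks whichever good has higher MU/price: 6/2.25 = 2.6667 vs 2/8.3 = 0.241.
x_1 gives more utility per dollar, so spend all income on x_1: x_1* = M/p_1, x_2* = 0.
Numerically: x_1* = 33.3333, x_2* = 0.
Utility at the optimum: U(33.3333, 0) = 200.

V = 200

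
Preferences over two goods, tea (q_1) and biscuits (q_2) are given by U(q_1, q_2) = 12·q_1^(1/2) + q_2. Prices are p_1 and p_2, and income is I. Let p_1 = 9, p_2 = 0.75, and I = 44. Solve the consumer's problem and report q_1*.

q_1* = 0.25

Set MRS = p_1/p_2: 6·q_1^(−1/2) = p_1/p_2.
Solve: √q_1 = 6·p_2/p_1, so q_1*(p_1,p_2) = (6·p_2/p_1)², and q_2* = (I − p_1·q_1*)/p_2.
Plugging in: q_1* = (6·0.75/9)² = 0.25.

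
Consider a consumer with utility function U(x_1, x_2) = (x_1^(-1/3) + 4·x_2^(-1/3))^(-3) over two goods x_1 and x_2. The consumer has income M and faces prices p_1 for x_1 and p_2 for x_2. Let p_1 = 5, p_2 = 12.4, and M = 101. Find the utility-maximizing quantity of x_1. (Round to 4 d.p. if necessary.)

x_1* = 4.4401

Substitute x_2 = (x_2/x_1)·x_1 into the budget: x_1* = M/(p_1 + p_2·(x_2/x_1)).
Numerically x_2/x_1 = 1.431219, so x_1* = 101/(5 + 12.4·1.431219) = 4.4401.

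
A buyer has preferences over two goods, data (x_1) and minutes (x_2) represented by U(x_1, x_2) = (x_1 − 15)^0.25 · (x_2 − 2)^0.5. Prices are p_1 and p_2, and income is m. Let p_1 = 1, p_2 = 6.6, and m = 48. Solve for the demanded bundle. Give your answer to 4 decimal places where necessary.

This is Cobb-Douglas in (x_1−15, x_2−2): tangency gives 0.25·p_2·(x_2−2) = 0.5·p_1·(x_1−15).
Substituting into the budget: x_1* = 15 + 1/3·(m − 15·p_1 − 2·p_2)/p_1, and x_2* = 2 + 2/3·(…)/p_2.
Discretionary income = 48 − 15·1 − 2·6.6 = 19.8; x_1* = 15 + 1/3·19.8/1 = 21.6; x_2* = 2 + 2/3·19.8/6.6 = 4.

x_1* = 21.6, x_2* = 4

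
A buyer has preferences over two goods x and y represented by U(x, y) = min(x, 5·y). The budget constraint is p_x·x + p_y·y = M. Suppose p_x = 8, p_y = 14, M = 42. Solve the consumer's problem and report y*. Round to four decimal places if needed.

Leontief preferences: the optimum is at the kink where x/5 = y/1, i.e. y = (1/5)·x.
Budget: p_x·x + p_y·(1/5)·x = M, so (5·p_x + p_y)·x = 5·M.
Demand: x*(p_x,p_y,M) = 5·M/(5·p_x + p_y), y* = M/(5·p_x + p_y).
Here 5·8 + 14 = 54, giving y* = 0.7778.

y* = 0.7778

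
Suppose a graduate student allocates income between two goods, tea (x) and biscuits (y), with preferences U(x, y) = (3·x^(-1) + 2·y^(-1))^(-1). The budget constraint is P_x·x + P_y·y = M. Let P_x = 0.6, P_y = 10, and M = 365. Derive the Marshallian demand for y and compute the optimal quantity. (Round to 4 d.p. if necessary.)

y* = 28.0769

MRS = MU_x/MU_y = (3/2)·(y/x)^(2). Set equal to P_x/P_y.
Hence y/x = ((2/3)·P_x/P_y)^(1/(2)), i.e. raised to the 0.5 power.
Substitute y = (y/x)·x into the budget: x* = M/(P_x + P_y·(y/x)).
Numerically y/x = 0.2, so x* = 365/(0.6 + 10·0.2) = 140.3846 and y* = 0.2·140.3846 = 28.0769.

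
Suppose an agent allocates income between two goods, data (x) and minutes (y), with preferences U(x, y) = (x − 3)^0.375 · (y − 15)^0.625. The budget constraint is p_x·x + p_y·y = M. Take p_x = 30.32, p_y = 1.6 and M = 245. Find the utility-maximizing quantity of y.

y* = 65.7969

Let x' = x−3, y' = y−15. MRS = (3/5)·y'/x' = p_x/p_y.
After buying the subsistence bundle (3, 15), a share 0.375 of the remaining income goes to x: x* = 3 + 0.375·(M − 3p_x − 15p_y)/p_x.
Discretionary income = 245 − 3·30.32 − 15·1.6 = 130.04; y* = 15 + 0.625·130.04/1.6 = 65.7969.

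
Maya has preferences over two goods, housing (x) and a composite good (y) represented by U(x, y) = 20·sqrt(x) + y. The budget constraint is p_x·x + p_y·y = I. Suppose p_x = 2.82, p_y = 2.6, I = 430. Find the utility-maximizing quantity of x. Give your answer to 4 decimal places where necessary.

Utility is quasi-linear in y; the FOC for x is 10/√x = p_x/p_y.
Solve: √x = 10·p_y/p_x, so x*(p_x,p_y) = (10·p_y/p_x)², and y* = (I − p_x·x*)/p_y.
Plugging in: x* = (10·2.6/2.82)² = 85.0058.

x* = 85.0058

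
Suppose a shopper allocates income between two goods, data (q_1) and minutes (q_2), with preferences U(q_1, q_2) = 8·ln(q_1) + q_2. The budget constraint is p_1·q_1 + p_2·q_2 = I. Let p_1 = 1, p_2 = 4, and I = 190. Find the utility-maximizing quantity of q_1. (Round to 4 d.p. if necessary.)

So q_1*(p_1,p_2) = 8·p_2/p_1, independent of income; and q_2* = (I − 8·p_2)/p_2.
At the given prices: q_1* = 8·4/1 = 32.

q_1* = 32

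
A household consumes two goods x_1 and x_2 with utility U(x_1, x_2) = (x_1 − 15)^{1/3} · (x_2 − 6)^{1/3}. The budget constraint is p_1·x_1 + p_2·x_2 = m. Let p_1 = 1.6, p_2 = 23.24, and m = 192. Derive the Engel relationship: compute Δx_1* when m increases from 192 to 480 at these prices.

Δx_1* = 90

Let x_1' = x_1−15, x_2' = x_2−6. MRS = x_2'/x_1' = p_1/p_2.
After buying the subsistence bundle (15, 6), a share 0.5 of the remaining income goes to x_1: x_1* = 15 + 0.5·(m − 15p_1 − 6p_2)/p_1.
Discretionary income = 192 − 15·1.6 − 6·23.24 = 28.56; x_1* = 15 + 0.5·28.56/1.6 = 23.925.
At m' = 480: x_1* = 113.925. Change: 113.925 − 23.925 = 90.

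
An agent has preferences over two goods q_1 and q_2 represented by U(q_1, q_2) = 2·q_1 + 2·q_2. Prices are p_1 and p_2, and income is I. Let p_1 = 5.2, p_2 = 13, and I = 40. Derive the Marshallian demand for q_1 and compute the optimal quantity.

q_1* = 7.6923

Linear utility — the consumer picks whichever good has higher MU/price: 2/5.2 = 0.3846 vs 2/13 = 0.1538.
q_1 gives more utility per dollar, so spend all income on q_1: q_1* = I/p_1, q_2* = 0.
Numerically: q_1* = 7.6923, q_2* = 0.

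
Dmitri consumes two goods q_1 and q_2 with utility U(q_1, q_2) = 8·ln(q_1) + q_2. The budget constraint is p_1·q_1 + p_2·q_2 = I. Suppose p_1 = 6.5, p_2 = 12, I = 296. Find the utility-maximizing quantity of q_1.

q_1* = 14.7692

Set MRS = p_1/p_2: (8/q_1)/1 = p_1/p_2.
So q_1*(p_1,p_2) = 8·p_2/p_1, independent of income; and q_2* = (I − 8·p_2)/p_2.
At the given prices: q_1* = 8·12/6.5 = 14.7692.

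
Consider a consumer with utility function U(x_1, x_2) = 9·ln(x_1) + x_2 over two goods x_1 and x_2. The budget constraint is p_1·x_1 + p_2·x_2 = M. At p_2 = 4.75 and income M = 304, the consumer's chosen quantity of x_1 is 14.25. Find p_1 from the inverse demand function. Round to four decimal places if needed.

p_1 = 3

MU_x_1 = 9/x_1, MU_x_2 = 1. Tangency: 9/x_1 = p_1/p_2.
So x_1*(p_1,p_2) = 9·p_2/p_1, independent of income; and x_2* = (M − 9·p_2)/p_2.
Set x_1* = 14.25 in the demand function and solve for p_1: p_1 = 3.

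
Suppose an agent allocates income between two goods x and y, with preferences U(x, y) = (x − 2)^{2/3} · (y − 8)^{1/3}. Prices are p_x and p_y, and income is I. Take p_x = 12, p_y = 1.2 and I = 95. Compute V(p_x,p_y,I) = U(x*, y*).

V = 5.8329

Substituting into the budget: x* = 2 + 2/3·(I − 2·p_x − 8·p_y)/p_x, and y* = 8 + 1/3·(…)/p_y.
Discretionary income = 95 − 2·12 − 8·1.2 = 61.4; x* = 2 + 2/3·61.4/12 = 5.4111; y* = 8 + 1/3·61.4/1.2 = 25.0556.
Utility at the optimum: U(5.4111, 25.0556) = 5.8329.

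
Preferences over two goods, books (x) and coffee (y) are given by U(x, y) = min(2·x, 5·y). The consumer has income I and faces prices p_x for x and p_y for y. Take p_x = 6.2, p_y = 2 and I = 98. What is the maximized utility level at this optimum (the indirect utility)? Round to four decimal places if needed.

Demand: x*(p_x,p_y,I) = 5·I/(5·p_x + 2·p_y), y* = 2·I/(5·p_x + 2·p_y).
Here 5·6.2 + 2·2 = 35, giving x* = 14 and y* = 5.6.
Utility at the optimum: U(14, 5.6) = 28.

V = 28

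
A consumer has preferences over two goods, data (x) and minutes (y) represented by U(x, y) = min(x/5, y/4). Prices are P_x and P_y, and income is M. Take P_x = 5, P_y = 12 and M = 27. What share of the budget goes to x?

share on x = 0.3425

Leontief preferences: the optimum is at the kink where x/5 = y/4, i.e. y = (4/5)·x.
Budget: P_x·x + P_y·(4/5)·x = M, so (5·P_x + 4·P_y)·x = 5·M.
Demand: x*(P_x,P_y,M) = 5·M/(5·P_x + 4·P_y), y* = 4·M/(5·P_x + 4·P_y).
Here 5·5 + 4·12 = 73, giving x* = 1.8493 and y* = 1.4795.
Expenditure on x: 5·1.8493 = 9.2466; share = 0.3425.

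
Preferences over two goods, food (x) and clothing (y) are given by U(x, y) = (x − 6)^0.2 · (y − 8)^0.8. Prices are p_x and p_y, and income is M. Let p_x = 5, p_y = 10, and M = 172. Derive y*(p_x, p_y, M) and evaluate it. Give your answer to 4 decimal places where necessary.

y* = 12.96

MRS = (1/4)·(y−8)/(x−6). Tangency with p_x/p_y gives y−8 = 4·(p_x/p_y)·(x−6).
Substituting into the budget: x* = 6 + 0.2·(M − 6·p_x − 8·p_y)/p_x, and y* = 8 + 0.8·(…)/p_y.
Discretionary income = 172 − 6·5 − 8·10 = 62; y* = 8 + 0.8·62/10 = 12.96.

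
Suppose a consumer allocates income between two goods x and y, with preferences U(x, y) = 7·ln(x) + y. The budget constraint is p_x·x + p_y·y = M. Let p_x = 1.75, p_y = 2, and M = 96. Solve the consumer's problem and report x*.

Set MRS = p_x/p_y: (7/x)/1 = p_x/p_y.
So x*(p_x,p_y) = 7·p_y/p_x, independent of income; and y* = (M − 7·p_y)/p_y.
At the given prices: x* = 7·2/1.75 = 8.

x* = 8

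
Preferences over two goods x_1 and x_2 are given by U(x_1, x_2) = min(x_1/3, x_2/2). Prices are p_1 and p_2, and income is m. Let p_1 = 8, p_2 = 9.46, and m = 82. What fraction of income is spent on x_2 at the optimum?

share on x_2 = 0.4408

With perfect complements, no substitution: consume in ratio x_1:x_2 = 3:2.
Budget: p_1·x_1 + p_2·(2/3)·x_1 = m, so (3·p_1 + 2·p_2)·x_1 = 3·m.
Demand: x_1*(p_1,p_2,m) = 3·m/(3·p_1 + 2·p_2), x_2* = 2·m/(3·p_1 + 2·p_2).
Here 3·8 + 2·9.46 = 42.92, giving x_1* = 5.7316 and x_2* = 3.8211.
Expenditure on x_2: 9.46·3.8211 = 36.1473; share = 0.4408.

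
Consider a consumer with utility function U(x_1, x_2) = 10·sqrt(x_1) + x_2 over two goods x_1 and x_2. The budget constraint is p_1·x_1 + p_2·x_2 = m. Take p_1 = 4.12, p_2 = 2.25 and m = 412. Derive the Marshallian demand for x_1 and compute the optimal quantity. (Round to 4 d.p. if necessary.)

Set MRS = p_1/p_2: 5·x_1^(−1/2) = p_1/p_2.
Solve: √x_1 = 5·p_2/p_1, so x_1*(p_1,p_2) = (5·p_2/p_1)², and x_2* = (m − p_1·x_1*)/p_2.
Plugging in: x_1* = (5·2.25/4.12)² = 7.4561.

x_1* = 7.4561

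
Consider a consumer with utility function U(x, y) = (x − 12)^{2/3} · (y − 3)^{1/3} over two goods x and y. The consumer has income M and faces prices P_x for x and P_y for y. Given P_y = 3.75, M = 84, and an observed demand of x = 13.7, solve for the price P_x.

P_x = 5

Let x' = x−12, y' = y−3. MRS = 2·y'/x' = P_x/P_y.
Substituting into the budget: x* = 12 + 2/3·(M − 12·P_x − 3·P_y)/P_x, and y* = 3 + 1/3·(…)/P_y.
Set x* = 13.7 in the demand function and solve for P_x: P_x = 5.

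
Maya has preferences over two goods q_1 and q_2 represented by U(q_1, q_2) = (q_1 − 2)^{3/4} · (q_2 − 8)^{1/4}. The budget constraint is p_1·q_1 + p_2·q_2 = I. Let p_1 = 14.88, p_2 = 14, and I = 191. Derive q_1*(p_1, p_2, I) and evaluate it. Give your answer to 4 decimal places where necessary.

q_1* = 4.4819

MRS = 3·(q_2−8)/(q_1−2). Tangency with p_1/p_2 gives q_2−8 = (1/3)·(p_1/p_2)·(q_1−2).
After buying the subsistence bundle (2, 8), a share 0.75 of the remaining income goes to q_1: q_1* = 2 + 0.75·(I − 2p_1 − 8p_2)/p_1.
Discretionary income = 191 − 2·14.88 − 8·14 = 49.24; q_1* = 2 + 0.75·49.24/14.88 = 4.4819.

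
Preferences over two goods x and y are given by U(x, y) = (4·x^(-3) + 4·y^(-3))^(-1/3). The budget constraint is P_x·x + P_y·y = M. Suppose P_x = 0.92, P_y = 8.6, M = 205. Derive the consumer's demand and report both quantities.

x* = 35.1126, y* = 20.081

MRS = MU_x/MU_y = (y/x)^(4). Set equal to P_x/P_y.
Hence y/x = (P_x/P_y)^(1/(4)), i.e. raised to the 0.25 power.
With the ratio pinned down, the budget gives x* = M/(P_x + P_y·(y/x)) and y* = (y/x)·x*.
Numerically y/x = 0.571903, so x* = 205/(0.92 + 8.6·0.571903) = 35.1126 and y* = 0.571903·35.1126 = 20.081.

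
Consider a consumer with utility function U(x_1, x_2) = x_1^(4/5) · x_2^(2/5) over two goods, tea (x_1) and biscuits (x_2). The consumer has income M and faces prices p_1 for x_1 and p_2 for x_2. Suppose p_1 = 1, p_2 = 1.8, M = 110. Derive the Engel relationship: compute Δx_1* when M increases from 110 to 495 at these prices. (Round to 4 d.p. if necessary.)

Δx_1* = 256.6667

Tangency: MRS = 2·x_2/x_1 = p_1/p_2.
So 0.8·p_2·x_2 = 0.4·p_1·x_1; combined with the budget, a share 2/3 of income goes to x_1.
Demand: x_1*(p_1,p_2,M) = 2/3·M/p_1 and x_2* = 1/3·M/p_2.
At p_1=1, p_2=1.8, M=110: x_1* = 2/3·110/1 = 73.3333.
At M' = 495: x_1* = 330. Change: 330 − 73.3333 = 256.6667.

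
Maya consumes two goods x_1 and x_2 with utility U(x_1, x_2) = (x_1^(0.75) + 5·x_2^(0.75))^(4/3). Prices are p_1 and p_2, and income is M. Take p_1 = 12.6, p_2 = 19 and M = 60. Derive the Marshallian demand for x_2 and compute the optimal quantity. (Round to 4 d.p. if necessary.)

x_2* = 3.1407

Numerically x_2/x_1 = 120.878147, so x_1* = 60/(12.6 + 19·120.878147) = 0.026 and x_2* = 120.878147·0.026 = 3.1407.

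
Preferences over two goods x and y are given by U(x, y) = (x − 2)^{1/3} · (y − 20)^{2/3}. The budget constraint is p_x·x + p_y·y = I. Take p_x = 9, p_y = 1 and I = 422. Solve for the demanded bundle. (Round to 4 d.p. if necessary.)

x* = 16.2222, y* = 276

This is Cobb-Douglas in (x−2, y−20): tangency gives 1/3·p_y·(y−20) = 2/3·p_x·(x−2).
After buying the subsistence bundle (2, 20), a share 1/3 of the remaining income goes to x: x* = 2 + 1/3·(I − 2p_x − 20p_y)/p_x.
Discretionary income = 422 − 2·9 − 20·1 = 384; x* = 2 + 1/3·384/9 = 16.2222; y* = 20 + 2/3·384/1 = 276.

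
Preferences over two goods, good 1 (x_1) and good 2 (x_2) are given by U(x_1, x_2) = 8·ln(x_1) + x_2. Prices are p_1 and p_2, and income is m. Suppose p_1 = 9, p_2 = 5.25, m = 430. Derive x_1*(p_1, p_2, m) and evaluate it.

x_1* = 4.6667

So x_1*(p_1,p_2) = 8·p_2/p_1, independent of income; and x_2* = (m − 8·p_2)/p_2.
At the given prices: x_1* = 8·5.25/9 = 4.6667.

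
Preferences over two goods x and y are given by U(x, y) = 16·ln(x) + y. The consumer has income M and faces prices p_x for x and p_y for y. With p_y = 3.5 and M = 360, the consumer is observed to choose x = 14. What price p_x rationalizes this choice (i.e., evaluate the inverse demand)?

Set MRS = p_x/p_y: (16/x)/1 = p_x/p_y.
So x*(p_x,p_y) = 16·p_y/p_x, independent of income; and y* = (M − 16·p_y)/p_y.
Set x* = 14 in the demand function and solve for p_x: p_x = 4.

p_x = 4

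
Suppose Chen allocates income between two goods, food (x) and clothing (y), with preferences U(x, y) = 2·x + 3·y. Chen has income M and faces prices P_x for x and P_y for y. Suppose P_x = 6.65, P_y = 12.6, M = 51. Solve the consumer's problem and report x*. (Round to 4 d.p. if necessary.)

x* = 7.6692

Linear utility — the consumer picks whichever good has higher MU/price: 2/6.65 = 0.3008 vs 3/12.6 = 0.2381.
x gives more utility per dollar, so spend all income on x: x* = M/P_x, y* = 0.
Numerically: x* = 7.6692, y* = 0.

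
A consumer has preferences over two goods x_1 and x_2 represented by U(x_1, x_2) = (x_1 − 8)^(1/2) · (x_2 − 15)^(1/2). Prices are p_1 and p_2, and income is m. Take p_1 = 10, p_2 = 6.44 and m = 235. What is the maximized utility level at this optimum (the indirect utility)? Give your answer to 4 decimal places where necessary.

V = 3.6386

Let x_1' = x_1−8, x_2' = x_2−15. MRS = x_2'/x_1' = p_1/p_2.
After buying the subsistence bundle (8, 15), a share 0.5 of the remaining income goes to x_1: x_1* = 8 + 0.5·(m − 8p_1 − 15p_2)/p_1.
Discretionary income = 235 − 8·10 − 15·6.44 = 58.4; x_1* = 8 + 0.5·58.4/10 = 10.92; x_2* = 15 + 0.5·58.4/6.44 = 19.5342.
Utility at the optimum: U(10.92, 19.5342) = 3.6386.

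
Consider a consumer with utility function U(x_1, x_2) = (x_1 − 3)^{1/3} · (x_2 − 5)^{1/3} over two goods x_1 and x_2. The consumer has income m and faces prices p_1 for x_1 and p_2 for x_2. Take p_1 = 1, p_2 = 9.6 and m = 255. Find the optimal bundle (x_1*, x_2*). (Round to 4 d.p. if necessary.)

Let x_1' = x_1−3, x_2' = x_2−5. MRS = x_2'/x_1' = p_1/p_2.
After buying the subsistence bundle (3, 5), a share 0.5 of the remaining income goes to x_1: x_1* = 3 + 0.5·(m − 3p_1 − 5p_2)/p_1.
Discretionary income = 255 − 3·1 − 5·9.6 = 204; x_1* = 3 + 0.5·204/1 = 105; x_2* = 5 + 0.5·204/9.6 = 15.625.

x_1* = 105, x_2* = 15.625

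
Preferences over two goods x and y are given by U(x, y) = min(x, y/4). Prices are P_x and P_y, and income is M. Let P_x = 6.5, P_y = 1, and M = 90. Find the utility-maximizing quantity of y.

y* = 34.2857

With perfect complements, no substitution: consume in ratio x:y = 1:4.
Budget: P_x·x + P_y·4·x = M, so (P_x + 4·P_y)·x = M.
Demand: x*(P_x,P_y,M) = M/(P_x + 4·P_y), y* = 4·M/(P_x + 4·P_y).
Here 6.5 + 4·1 = 10.5, giving y* = 34.2857.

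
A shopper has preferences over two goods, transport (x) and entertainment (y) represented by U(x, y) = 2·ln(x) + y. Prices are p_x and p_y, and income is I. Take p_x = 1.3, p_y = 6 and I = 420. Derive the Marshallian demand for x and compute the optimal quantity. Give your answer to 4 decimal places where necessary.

Set MRS = p_x/p_y: (2/x)/1 = p_x/p_y.
So x*(p_x,p_y) = 2·p_y/p_x, independent of income; and y* = (I − 2·p_y)/p_y.
At the given prices: x* = 2·6/1.3 = 9.2308.

x* = 9.2308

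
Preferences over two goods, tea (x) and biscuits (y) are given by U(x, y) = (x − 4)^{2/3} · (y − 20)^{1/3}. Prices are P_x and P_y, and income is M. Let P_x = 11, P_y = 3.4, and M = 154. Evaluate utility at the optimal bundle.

V = 2.9881

MRS = 2·(y−20)/(x−4). Tangency with P_x/P_y gives y−20 = (1/2)·(P_x/P_y)·(x−4).
After buying the subsistence bundle (4, 20), a share 2/3 of the remaining income goes to x: x* = 4 + 2/3·(M − 4P_x − 20P_y)/P_x.
Discretionary income = 154 − 4·11 − 20·3.4 = 42; x* = 4 + 2/3·42/11 = 6.5455; y* = 20 + 1/3·42/3.4 = 24.1176.
Utility at the optimum: U(6.5455, 24.1176) = 2.9881.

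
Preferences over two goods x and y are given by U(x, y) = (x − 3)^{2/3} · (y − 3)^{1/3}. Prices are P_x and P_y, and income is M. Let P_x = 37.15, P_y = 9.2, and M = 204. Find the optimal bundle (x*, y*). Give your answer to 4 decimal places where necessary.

x* = 4.1655, y* = 5.3533

Let x' = x−3, y' = y−3. MRS = 2·y'/x' = P_x/P_y.
Substituting into the budget: x* = 3 + 2/3·(M − 3·P_x − 3·P_y)/P_x, and y* = 3 + 1/3·(…)/P_y.
Discretionary income = 204 − 3·37.15 − 3·9.2 = 64.95; x* = 3 + 2/3·64.95/37.15 = 4.1655; y* = 3 + 1/3·64.95/9.2 = 5.3533.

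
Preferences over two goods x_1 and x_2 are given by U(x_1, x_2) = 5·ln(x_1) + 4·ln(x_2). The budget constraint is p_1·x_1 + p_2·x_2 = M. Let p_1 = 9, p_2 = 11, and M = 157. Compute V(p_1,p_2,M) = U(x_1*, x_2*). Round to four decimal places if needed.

V = 18.7459

Demand: x_1*(p_1,p_2,M) = 5/9·M/p_1 and x_2* = 4/9·M/p_2.
At p_1=9, p_2=11, M=157: x_1* = 5/9·157/9 = 9.6914, x_2* = 6.3434.
Utility at the optimum: U(9.6914, 6.3434) = 18.7459.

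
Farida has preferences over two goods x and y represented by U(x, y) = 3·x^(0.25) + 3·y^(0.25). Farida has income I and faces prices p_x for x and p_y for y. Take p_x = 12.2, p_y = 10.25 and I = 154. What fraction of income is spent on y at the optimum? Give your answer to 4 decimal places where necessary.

From the CES first-order condition, (y/x)^(0.75) = p_x/p_y.
Solve for the ratio: y/x = [p_x/p_y]^(4/3).
With the ratio pinned down, the budget gives x* = I/(p_x + p_y·(y/x)) and y* = (y/x)·x*.
Numerically y/x = 1.261386, so x* = 154/(12.2 + 10.25·1.261386) = 6.1283 and y* = 1.261386·6.1283 = 7.7302.
Expenditure on y: 10.25·7.7302 = 79.2344; share = 0.5145.

share on y = 0.5145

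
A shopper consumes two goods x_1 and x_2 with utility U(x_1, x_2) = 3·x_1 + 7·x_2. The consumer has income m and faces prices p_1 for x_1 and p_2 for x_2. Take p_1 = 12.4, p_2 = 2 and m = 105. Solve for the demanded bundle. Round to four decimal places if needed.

x_1* = 0, x_2* = 52.5

Linear utility — the consumer picks whichever good has higher MU/price: 3/12.4 = 0.2419 vs 7/2 = 3.5.
x_2 gives more utility per dollar, so spend all income on x_2: x_2* = m/p_2, x_1* = 0.
Numerically: x_1* = 0, x_2* = 52.5.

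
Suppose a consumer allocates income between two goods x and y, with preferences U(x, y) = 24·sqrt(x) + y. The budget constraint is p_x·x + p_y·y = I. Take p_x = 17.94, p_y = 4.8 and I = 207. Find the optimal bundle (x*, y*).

x* = 10.3086, y* = 4.5966

Utility is quasi-linear in y; the FOC for x is 12/√x = p_x/p_y.
Solve: √x = 12·p_y/p_x, so x*(p_x,p_y) = (12·p_y/p_x)², and y* = (I − p_x·x*)/p_y.
Plugging in: x* = (12·4.8/17.94)² = 10.3086, y* = 4.5966.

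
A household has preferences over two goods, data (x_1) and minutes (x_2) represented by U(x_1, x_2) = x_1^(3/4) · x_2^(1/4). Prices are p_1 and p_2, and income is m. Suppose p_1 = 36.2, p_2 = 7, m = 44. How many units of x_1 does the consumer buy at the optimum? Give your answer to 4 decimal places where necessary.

The MRS is 3·x_2/x_1. Set MRS = p_1/p_2.
So 0.75·p_2·x_2 = 0.25·p_1·x_1; combined with the budget, a share 0.75 of income goes to x_1.
Demand: x_1*(p_1,p_2,m) = 0.75·m/p_1 and x_2* = 0.25·m/p_2.
At p_1=36.2, p_2=7, m=44: x_1* = 0.75·44/36.2 = 0.9116.

x_1* = 0.9116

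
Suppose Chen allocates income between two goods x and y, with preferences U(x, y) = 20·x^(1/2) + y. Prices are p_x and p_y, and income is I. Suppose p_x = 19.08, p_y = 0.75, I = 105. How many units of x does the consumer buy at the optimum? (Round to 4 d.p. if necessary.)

Set MRS = p_x/p_y: 10·x^(−1/2) = p_x/p_y.
Solve: √x = 10·p_y/p_x, so x*(p_x,p_y) = (10·p_y/p_x)², and y* = (I − p_x·x*)/p_y.
Plugging in: x* = (10·0.75/19.08)² = 0.1545.

x* = 0.1545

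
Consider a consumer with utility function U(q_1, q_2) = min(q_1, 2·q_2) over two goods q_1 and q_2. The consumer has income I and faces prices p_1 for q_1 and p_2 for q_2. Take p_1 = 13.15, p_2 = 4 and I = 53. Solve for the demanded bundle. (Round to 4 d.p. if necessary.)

With perfect complements, no substitution: consume in ratio q_1:q_2 = 2:1.
Budget: p_1·q_1 + p_2·(1/2)·q_1 = I, so (2·p_1 + p_2)·q_1 = 2·I.
Demand: q_1*(p_1,p_2,I) = 2·I/(2·p_1 + p_2), q_2* = I/(2·p_1 + p_2).
Here 2·13.15 + 4 = 30.3, giving q_1* = 3.4983 and q_2* = 1.7492.

q_1* = 3.4983, q_2* = 1.7492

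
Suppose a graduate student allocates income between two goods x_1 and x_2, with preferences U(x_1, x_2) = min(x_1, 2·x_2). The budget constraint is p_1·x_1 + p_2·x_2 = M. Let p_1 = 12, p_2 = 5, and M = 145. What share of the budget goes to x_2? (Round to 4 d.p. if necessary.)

share on x_2 = 0.1724

Leontief preferences: the optimum is at the kink where x_1/2 = x_2/1, i.e. x_2 = (1/2)·x_1.
Budget: p_1·x_1 + p_2·(1/2)·x_1 = M, so (2·p_1 + p_2)·x_1 = 2·M.
Demand: x_1*(p_1,p_2,M) = 2·M/(2·p_1 + p_2), x_2* = M/(2·p_1 + p_2).
Here 2·12 + 5 = 29, giving x_1* = 10 and x_2* = 5.
Expenditure on x_2: 5·5 = 25; share = 0.1724.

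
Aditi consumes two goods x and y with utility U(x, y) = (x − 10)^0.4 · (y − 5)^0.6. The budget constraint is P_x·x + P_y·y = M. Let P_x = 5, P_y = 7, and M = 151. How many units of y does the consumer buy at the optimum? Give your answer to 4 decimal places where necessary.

y* = 10.6571

Let x' = x−10, y' = y−5. MRS = (2/3)·y'/x' = P_x/P_y.
Substituting into the budget: x* = 10 + 0.4·(M − 10·P_x − 5·P_y)/P_x, and y* = 5 + 0.6·(…)/P_y.
Discretionary income = 151 − 10·5 − 5·7 = 66; y* = 5 + 0.6·66/7 = 10.6571.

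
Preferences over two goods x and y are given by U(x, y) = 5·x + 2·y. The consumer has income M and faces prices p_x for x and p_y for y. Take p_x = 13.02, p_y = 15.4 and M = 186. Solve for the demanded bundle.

x* = 14.2857, y* = 0

Perfect substitutes: compare marginal utility per dollar. 5/p_x vs 2/p_y → 0.384 vs 0.1299.
x gives more utility per dollar, so spend all income on x: x* = M/p_x, y* = 0.
Numerically: x* = 14.2857, y* = 0.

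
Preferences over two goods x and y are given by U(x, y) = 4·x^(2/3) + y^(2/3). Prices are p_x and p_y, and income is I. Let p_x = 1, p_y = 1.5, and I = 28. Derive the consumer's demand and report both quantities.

From the CES first-order condition, 4·(y/x)^(1/3) = p_x/p_y.
Hence y/x = ((1/4)·p_x/p_y)^(1/(1/3)), i.e. raised to the 3 power.
Substitute y = (y/x)·x into the budget: x* = I/(p_x + p_y·(y/x)).
Numerically y/x = 0.00463, so x* = 28/(1 + 1.5·0.00463) = 27.8069 and y* = 0.00463·27.8069 = 0.1287.

x* = 27.8069, y* = 0.1287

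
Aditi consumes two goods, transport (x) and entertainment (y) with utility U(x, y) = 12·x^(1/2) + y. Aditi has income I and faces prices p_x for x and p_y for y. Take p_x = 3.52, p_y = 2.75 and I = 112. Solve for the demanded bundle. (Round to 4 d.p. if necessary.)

Utility is quasi-linear in y; the FOC for x is 6/√x = p_x/p_y.
Thus x* = (6·p_y/p_x)² — independent of I — with the rest of income spent on y.
Plugging in: x* = (6·2.75/3.52)² = 21.9727, y* = 12.6023.

x* = 21.9727, y* = 12.6023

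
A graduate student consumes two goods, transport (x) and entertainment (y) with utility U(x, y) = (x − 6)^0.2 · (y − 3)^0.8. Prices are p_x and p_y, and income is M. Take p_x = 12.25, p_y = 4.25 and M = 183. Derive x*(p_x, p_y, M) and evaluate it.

MRS = (1/4)·(y−3)/(x−6). Tangency with p_x/p_y gives y−3 = 4·(p_x/p_y)·(x−6).
After buying the subsistence bundle (6, 3), a share 0.2 of the remaining income goes to x: x* = 6 + 0.2·(M − 6p_x − 3p_y)/p_x.
Discretionary income = 183 − 6·12.25 − 3·4.25 = 96.75; x* = 6 + 0.2·96.75/12.25 = 7.5796.

x* = 7.5796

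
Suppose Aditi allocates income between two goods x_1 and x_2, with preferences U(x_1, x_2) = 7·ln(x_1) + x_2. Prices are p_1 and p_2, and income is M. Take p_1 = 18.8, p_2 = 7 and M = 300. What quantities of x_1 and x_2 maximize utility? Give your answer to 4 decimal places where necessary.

x_1* = 2.6064, x_2* = 35.8571

At the given prices: x_1* = 7·7/18.8 = 2.6064, and x_2* = 35.8571.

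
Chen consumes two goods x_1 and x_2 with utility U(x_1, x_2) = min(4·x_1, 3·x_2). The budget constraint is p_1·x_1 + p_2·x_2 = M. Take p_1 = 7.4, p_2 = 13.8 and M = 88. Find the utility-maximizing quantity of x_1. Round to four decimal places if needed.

With perfect complements, no substitution: consume in ratio x_1:x_2 = 3:4.
Budget: p_1·x_1 + p_2·(4/3)·x_1 = M, so (3·p_1 + 4·p_2)·x_1 = 3·M.
Demand: x_1*(p_1,p_2,M) = 3·M/(3·p_1 + 4·p_2), x_2* = 4·M/(3·p_1 + 4·p_2).
Here 3·7.4 + 4·13.8 = 77.4, giving x_1* = 3.4109.

x_1* = 3.4109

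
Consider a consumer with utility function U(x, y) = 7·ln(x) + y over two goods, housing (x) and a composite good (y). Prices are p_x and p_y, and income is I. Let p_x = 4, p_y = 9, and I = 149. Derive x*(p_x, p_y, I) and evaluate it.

Set MRS = p_x/p_y: (7/x)/1 = p_x/p_y.
So x*(p_x,p_y) = 7·p_y/p_x, independent of income; and y* = (I − 7·p_y)/p_y.
At the given prices: x* = 7·9/4 = 15.75.

x* = 15.75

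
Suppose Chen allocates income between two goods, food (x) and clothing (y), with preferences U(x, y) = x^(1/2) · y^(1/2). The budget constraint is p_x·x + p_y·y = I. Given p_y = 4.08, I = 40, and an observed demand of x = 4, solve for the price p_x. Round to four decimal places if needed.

p_x = 5

MU_x/MU_y = (0.5·y)/(0.5·x); tangency sets this equal to p_x/p_y.
Rearranging, p_y·y = p_x·x. Substituting into the budget gives p_x·x·(1 + 1) = I.
Demand: x*(p_x,p_y,I) = 0.5·I/p_x and y* = 0.5·I/p_y.
Set x* = 4 in the demand function and solve for p_x: p_x = 5.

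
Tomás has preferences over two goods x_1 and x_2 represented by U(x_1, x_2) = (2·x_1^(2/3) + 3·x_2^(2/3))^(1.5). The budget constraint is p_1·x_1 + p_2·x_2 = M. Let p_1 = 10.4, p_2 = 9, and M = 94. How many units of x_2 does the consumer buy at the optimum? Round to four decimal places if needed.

x_2* = 8.5478

MU_x_1 ∝ 2·x_1^(-1/3), MU_x_2 ∝ 3·x_2^(-1/3), so MRS = (2/3)·(x_2/x_1)^(1/3) = p_1/p_2.
Hence x_2/x_1 = ((3/2)·p_1/p_2)^(1/(1/3)), i.e. raised to the 3 power.
With the ratio pinned down, the budget gives x_1* = M/(p_1 + p_2·(x_2/x_1)) and x_2* = (x_2/x_1)·x_1*.
Numerically x_2/x_1 = 5.207704, so x_1* = 94/(10.4 + 9·5.207704) = 1.6414 and x_2* = 5.207704·1.6414 = 8.5478.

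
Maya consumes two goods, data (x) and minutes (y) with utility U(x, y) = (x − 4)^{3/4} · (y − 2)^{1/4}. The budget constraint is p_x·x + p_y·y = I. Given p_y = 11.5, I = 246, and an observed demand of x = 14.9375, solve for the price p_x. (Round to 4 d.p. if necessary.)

p_x = 12

MRS = 3·(y−2)/(x−4). Tangency with p_x/p_y gives y−2 = (1/3)·(p_x/p_y)·(x−4).
After buying the subsistence bundle (4, 2), a share 0.75 of the remaining income goes to x: x* = 4 + 0.75·(I − 4p_x − 2p_y)/p_x.
Set x* = 14.9375 in the demand function and solve for p_x: p_x = 12.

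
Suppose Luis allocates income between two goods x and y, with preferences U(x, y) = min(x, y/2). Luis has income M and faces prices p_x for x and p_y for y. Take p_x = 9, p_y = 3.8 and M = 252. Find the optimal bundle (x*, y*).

x* = 15.1807, y* = 30.3614

With perfect complements, no substitution: consume in ratio x:y = 1:2.
Budget: p_x·x + p_y·2·x = M, so (p_x + 2·p_y)·x = M.
Demand: x*(p_x,p_y,M) = M/(p_x + 2·p_y), y* = 2·M/(p_x + 2·p_y).
Here 9 + 2·3.8 = 16.6, giving x* = 15.1807 and y* = 30.3614.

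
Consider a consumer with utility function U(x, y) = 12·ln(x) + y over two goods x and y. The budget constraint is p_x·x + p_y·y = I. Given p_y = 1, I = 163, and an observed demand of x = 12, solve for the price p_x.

MU_x = 12/x, MU_y = 1. Tangency: 12/x = p_x/p_y.
So x*(p_x,p_y) = 12·p_y/p_x, independent of income; and y* = (I − 12·p_y)/p_y.
Set x* = 12 in the demand function and solve for p_x: p_x = 1.

p_x = 1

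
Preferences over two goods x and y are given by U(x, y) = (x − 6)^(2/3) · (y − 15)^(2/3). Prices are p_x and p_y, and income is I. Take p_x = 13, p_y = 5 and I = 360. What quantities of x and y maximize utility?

x* = 13.9615, y* = 35.7

This is Cobb-Douglas in (x−6, y−15): tangency gives 2/3·p_y·(y−15) = 2/3·p_x·(x−6).
Substituting into the budget: x* = 6 + 0.5·(I − 6·p_x − 15·p_y)/p_x, and y* = 15 + 0.5·(…)/p_y.
Discretionary income = 360 − 6·13 − 15·5 = 207; x* = 6 + 0.5·207/13 = 13.9615; y* = 15 + 0.5·207/5 = 35.7.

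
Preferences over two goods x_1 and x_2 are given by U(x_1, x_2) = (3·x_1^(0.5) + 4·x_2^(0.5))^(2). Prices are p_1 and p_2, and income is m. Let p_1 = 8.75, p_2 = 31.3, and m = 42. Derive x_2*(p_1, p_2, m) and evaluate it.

x_2* = 0.4455

From the CES first-order condition, (3/4)·(x_2/x_1)^(0.5) = p_1/p_2.
Solve for the ratio: x_2/x_1 = [(4/3)·p_1/p_2]^(2).
Substitute x_2 = (x_2/x_1)·x_1 into the budget: x_1* = m/(p_1 + p_2·(x_2/x_1)).
Numerically x_2/x_1 = 0.138933, so x_1* = 42/(8.75 + 31.3·0.138933) = 3.2065 and x_2* = 0.138933·3.2065 = 0.4455.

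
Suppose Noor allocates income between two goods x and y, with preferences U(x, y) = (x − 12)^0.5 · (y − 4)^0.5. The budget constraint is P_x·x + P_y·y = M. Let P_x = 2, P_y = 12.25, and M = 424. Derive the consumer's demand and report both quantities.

x* = 99.75, y* = 18.3265

After buying the subsistence bundle (12, 4), a share 0.5 of the remaining income goes to x: x* = 12 + 0.5·(M − 12P_x − 4P_y)/P_x.
Discretionary income = 424 − 12·2 − 4·12.25 = 351; x* = 12 + 0.5·351/2 = 99.75; y* = 4 + 0.5·351/12.25 = 18.3265.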